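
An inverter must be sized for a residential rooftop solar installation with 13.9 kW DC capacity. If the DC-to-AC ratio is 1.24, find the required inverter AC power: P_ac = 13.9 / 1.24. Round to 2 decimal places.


The inverter AC capacity is determined by the DC/AC ratio.
Given: P_dc = 13.9 kW, DC/AC ratio = 1.24
P_ac = P_dc / ratio = 13.9 / 1.24
P_ac = 11.21 kW

11.21


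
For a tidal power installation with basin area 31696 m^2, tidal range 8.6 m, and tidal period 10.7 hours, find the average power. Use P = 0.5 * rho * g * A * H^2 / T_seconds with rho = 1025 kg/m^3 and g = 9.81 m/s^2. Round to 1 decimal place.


Convert period to seconds: T = 10.7 * 3600 = 38520.0 s
H^2 = 8.6^2 = 73.96
P = 0.5 * rho * g * A * H^2 / T
P = 0.5 * 1025 * 9.81 * 31696 * 73.96 / 38520.0
P = 305969.4 W

305969.4


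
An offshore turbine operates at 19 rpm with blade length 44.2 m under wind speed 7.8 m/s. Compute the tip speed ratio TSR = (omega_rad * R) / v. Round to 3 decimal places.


Convert rotational speed to rad/s:
  omega = 19 * 2 * pi / 60 = 1.9897 rad/s
Compute tip speed:
  v_tip = omega * R = 1.9897 * 44.2 = 87.944 m/s
Tip speed ratio:
  TSR = v_tip / v_wind = 87.944 / 7.8 = 11.275

11.275


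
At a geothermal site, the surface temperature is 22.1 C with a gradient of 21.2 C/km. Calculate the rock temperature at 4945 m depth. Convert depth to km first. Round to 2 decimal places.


Convert depth to km: 4945 / 1000 = 4.945 km
Temperature increase = gradient * depth_km = 21.2 * 4.945 = 104.83 C
Temperature at depth = T_surface + delta_T = 22.1 + 104.83
T = 126.93 C

126.93


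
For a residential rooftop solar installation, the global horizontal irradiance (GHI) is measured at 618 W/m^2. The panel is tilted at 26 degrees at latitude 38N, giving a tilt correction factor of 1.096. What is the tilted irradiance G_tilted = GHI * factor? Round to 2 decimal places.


Identify the given values:
  GHI = 618 W/m^2, tilt correction factor = 1.096
Apply the formula G_tilted = GHI * factor:
  G_tilted = 618 * 1.096
  G_tilted = 677.33 W/m^2

677.33


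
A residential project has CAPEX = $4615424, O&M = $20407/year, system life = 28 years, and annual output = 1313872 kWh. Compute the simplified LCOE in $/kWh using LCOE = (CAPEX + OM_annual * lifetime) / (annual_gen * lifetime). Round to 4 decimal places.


Total cost = CAPEX + OM * lifetime = 4615424 + 20407 * 28 = 4615424 + 571396 = 5186820
Total generation = annual * lifetime = 1313872 * 28 = 36788416 kWh
LCOE = 5186820 / 36788416
LCOE = 0.1410 $/kWh

0.1410


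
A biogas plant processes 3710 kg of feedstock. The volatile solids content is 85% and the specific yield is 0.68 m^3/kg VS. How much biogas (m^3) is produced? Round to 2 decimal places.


Compute volatile solids:
  VS = mass * VS_fraction = 3710 * 0.85 = 3153.5 kg
Calculate biogas volume:
  Biogas = VS * specific_yield = 3153.5 * 0.68
  Biogas = 2144.38 m^3

2144.38


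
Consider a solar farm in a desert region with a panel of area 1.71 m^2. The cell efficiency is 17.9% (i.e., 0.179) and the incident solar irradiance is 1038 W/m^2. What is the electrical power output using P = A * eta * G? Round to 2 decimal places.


Use the solar power formula P = A * eta * G.
Given: A = 1.71 m^2, eta = 0.179, G = 1038 W/m^2
P = 1.71 * 0.179 * 1038
P = 317.72 W

317.72


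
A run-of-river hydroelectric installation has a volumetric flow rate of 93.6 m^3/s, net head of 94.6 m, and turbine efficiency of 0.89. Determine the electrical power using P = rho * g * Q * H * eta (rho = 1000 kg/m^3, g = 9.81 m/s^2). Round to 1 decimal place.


Apply the hydropower formula P = rho * g * Q * H * eta
rho * g = 1000 * 9.81 = 9810.0
P = 9810.0 * 93.6 * 94.6 * 0.89
P = 77308277.9 W

77308277.9


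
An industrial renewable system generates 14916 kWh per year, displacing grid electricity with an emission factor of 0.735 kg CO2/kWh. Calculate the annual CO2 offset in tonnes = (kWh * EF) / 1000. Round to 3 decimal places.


CO2 offset in kg = generation * emission_factor
CO2 offset = 14916 * 0.735 = 10963.26 kg
Convert to tonnes:
  CO2 offset = 10963.26 / 1000 = 10.963 tonnes

10.963


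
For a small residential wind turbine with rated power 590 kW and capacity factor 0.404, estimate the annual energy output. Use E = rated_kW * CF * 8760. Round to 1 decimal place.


Annual energy = rated_kW * capacity_factor * hours_per_year
Given: P_rated = 590 kW, CF = 0.404, hours = 8760
E = 590 * 0.404 * 8760
E = 2088033.6 kWh

2088033.6


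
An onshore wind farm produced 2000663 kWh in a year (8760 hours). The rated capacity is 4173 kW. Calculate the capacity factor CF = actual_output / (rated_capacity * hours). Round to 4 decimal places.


Capacity factor = actual output / maximum possible output
Maximum possible = rated * hours = 4173 * 8760 = 36555480 kWh
CF = 2000663 / 36555480
CF = 0.0547

0.0547


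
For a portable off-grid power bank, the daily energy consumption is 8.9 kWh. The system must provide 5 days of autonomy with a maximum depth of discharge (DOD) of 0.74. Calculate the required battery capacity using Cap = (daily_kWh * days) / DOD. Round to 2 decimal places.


Total energy needed = daily * days = 8.9 * 5 = 44.5 kWh
Account for depth of discharge:
  Cap = total_energy / DOD = 44.5 / 0.74
  Cap = 60.14 kWh

60.14


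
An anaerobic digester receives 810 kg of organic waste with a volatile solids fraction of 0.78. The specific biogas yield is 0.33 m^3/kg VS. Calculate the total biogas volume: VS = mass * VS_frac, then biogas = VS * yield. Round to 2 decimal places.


Compute volatile solids:
  VS = mass * VS_fraction = 810 * 0.78 = 631.8 kg
Calculate biogas volume:
  Biogas = VS * specific_yield = 631.8 * 0.33
  Biogas = 208.49 m^3

208.49


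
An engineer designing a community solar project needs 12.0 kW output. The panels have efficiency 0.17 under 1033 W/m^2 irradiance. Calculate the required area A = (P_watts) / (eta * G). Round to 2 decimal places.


Convert target power to watts: P = 12.0 * 1000 = 12000.0 W
Compute denominator: eta * G = 0.17 * 1033 = 175.61
Required area A = P / (eta * G) = 12000.0 / 175.61
A = 68.33 m^2

68.33


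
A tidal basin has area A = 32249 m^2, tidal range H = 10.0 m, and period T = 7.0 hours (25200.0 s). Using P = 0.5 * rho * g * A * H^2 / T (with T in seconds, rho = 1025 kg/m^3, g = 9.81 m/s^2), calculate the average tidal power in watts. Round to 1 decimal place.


Convert period to seconds: T = 7.0 * 3600 = 25200.0 s
H^2 = 10.0^2 = 100.0
P = 0.5 * rho * g * A * H^2 / T
P = 0.5 * 1025 * 9.81 * 32249 * 100.0 / 25200.0
P = 643396.3 W

643396.3


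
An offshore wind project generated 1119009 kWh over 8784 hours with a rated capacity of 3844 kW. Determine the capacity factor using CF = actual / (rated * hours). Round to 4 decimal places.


Capacity factor = actual output / maximum possible output
Maximum possible = rated * hours = 3844 * 8784 = 33765696 kWh
CF = 1119009 / 33765696
CF = 0.0331

0.0331


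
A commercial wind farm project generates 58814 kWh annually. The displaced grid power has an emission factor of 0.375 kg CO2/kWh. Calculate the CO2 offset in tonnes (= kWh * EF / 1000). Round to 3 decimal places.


CO2 offset in kg = generation * emission_factor
CO2 offset = 58814 * 0.375 = 22055.25 kg
Convert to tonnes:
  CO2 offset = 22055.25 / 1000 = 22.055 tonnes

22.055


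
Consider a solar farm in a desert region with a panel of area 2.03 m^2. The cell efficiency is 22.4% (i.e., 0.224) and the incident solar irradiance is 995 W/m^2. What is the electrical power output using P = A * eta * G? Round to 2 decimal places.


Use the solar power formula P = A * eta * G.
Given: A = 2.03 m^2, eta = 0.224, G = 995 W/m^2
P = 2.03 * 0.224 * 995
P = 452.45 W

452.45


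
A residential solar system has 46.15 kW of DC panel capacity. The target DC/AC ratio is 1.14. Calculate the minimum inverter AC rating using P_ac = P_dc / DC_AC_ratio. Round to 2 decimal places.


The inverter AC capacity is determined by the DC/AC ratio.
Given: P_dc = 46.15 kW, DC/AC ratio = 1.14
P_ac = P_dc / ratio = 46.15 / 1.14
P_ac = 40.48 kW

40.48


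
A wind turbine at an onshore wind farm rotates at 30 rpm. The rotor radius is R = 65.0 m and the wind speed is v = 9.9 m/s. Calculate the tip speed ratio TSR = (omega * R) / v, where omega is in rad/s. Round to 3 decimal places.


Convert rotational speed to rad/s:
  omega = 30 * 2 * pi / 60 = 3.1416 rad/s
Compute tip speed:
  v_tip = omega * R = 3.1416 * 65.0 = 204.204 m/s
Tip speed ratio:
  TSR = v_tip / v_wind = 204.204 / 9.9 = 20.627

20.627


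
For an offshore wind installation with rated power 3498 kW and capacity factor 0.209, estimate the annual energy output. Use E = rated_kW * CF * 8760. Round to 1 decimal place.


Annual energy = rated_kW * capacity_factor * hours_per_year
Given: P_rated = 3498 kW, CF = 0.209, hours = 8760
E = 3498 * 0.209 * 8760
E = 6404278.3 kWh

6404278.3


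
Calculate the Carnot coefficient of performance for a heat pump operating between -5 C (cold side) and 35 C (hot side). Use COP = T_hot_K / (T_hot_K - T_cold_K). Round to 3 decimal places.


Convert to Kelvin:
  T_hot = 35 + 273.15 = 308.15 K
  T_cold = -5 + 273.15 = 268.15 K
Apply Carnot COP formula:
  COP = T_hot_K / (T_hot_K - T_cold_K) = 308.15 / 40.0
  COP = 7.704

7.704


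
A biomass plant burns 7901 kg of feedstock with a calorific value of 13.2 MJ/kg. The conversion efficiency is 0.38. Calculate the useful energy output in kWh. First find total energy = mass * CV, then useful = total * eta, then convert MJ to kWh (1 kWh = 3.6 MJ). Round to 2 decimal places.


Total energy = mass * CV = 7901 * 13.2 = 104293.2 MJ
Useful energy = total * eta = 104293.2 * 0.38 = 39631.42 MJ
Convert to kWh: 39631.42 / 3.6
Useful energy = 11008.73 kWh

11008.73


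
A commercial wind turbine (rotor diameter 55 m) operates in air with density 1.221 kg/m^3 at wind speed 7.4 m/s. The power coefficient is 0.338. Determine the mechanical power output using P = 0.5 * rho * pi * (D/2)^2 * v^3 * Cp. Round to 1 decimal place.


Step 1 -- Compute swept area:
  A = pi * (D/2)^2 = pi * (55/2)^2 = 2375.83 m^2
Step 2 -- Apply wind power equation:
  P = 0.5 * rho * A * v^3 * Cp
  v^3 = 7.4^3 = 405.224
  P = 0.5 * 1.221 * 2375.83 * 405.224 * 0.338
  P = 198661.1 W

198661.1


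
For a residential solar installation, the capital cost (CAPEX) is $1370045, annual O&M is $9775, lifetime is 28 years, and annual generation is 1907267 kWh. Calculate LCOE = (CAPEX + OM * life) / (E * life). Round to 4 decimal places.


Total cost = CAPEX + OM * lifetime = 1370045 + 9775 * 28 = 1370045 + 273700 = 1643745
Total generation = annual * lifetime = 1907267 * 28 = 53403476 kWh
LCOE = 1643745 / 53403476
LCOE = 0.0308 $/kWh

0.0308


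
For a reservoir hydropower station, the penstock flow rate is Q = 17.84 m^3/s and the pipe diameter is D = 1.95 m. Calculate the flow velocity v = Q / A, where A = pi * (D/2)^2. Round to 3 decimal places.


Compute pipe cross-sectional area:
  A = pi * (D/2)^2 = pi * (1.95/2)^2 = 2.9865 m^2
Calculate velocity:
  v = Q / A = 17.84 / 2.9865
  v = 5.974 m/s

5.974


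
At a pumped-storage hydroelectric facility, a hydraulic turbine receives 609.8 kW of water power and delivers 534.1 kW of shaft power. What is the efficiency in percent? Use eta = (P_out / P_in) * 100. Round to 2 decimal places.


Turbine efficiency = (output power / input power) * 100
eta = (534.1 / 609.8) * 100
eta = 87.59%

87.59


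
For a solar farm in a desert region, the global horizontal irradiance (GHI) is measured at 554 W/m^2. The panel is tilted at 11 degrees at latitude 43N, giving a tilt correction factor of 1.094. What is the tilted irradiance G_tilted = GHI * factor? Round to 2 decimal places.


Identify the given values:
  GHI = 554 W/m^2, tilt correction factor = 1.094
Apply the formula G_tilted = GHI * factor:
  G_tilted = 554 * 1.094
  G_tilted = 606.08 W/m^2

606.08


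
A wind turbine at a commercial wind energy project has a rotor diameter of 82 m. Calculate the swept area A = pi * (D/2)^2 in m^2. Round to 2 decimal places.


Compute the rotor radius:
  r = D / 2 = 82 / 2 = 41.0 m
Calculate swept area:
  A = pi * r^2 = pi * 41.0^2
  A = 5281.02 m^2

5281.02


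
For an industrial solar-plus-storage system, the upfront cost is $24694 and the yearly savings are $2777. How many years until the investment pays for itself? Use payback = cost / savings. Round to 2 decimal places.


Simple payback period = initial cost / annual savings
Payback = 24694 / 2777
Payback = 8.89 years

8.89


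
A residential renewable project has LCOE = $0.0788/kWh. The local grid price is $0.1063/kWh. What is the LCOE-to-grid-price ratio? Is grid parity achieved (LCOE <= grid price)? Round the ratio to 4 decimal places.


Compare LCOE to grid price:
  LCOE = $0.0788/kWh, Grid price = $0.1063/kWh
  Ratio = LCOE / grid_price = 0.0788 / 0.1063 = 0.7413
  Grid parity achieved (ratio <= 1)? yes

0.7413


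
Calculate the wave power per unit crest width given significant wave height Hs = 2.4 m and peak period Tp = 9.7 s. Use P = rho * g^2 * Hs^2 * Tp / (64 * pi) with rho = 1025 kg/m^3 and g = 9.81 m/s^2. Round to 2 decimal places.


Apply wave power formula:
  g^2 = 9.81^2 = 96.2361
  Hs^2 = 2.4^2 = 5.76
  Numerator = rho * g^2 * Hs^2 * Tp = 1025 * 96.2361 * 5.76 * 9.7 = 5511325.96
  Denominator = 64 * pi = 201.0619
  P = 5511325.96 / 201.0619 = 27411.09 W/m

27411.09


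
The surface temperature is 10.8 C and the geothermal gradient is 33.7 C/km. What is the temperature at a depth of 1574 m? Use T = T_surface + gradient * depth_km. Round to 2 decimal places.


Convert depth to km: 1574 / 1000 = 1.574 km
Temperature increase = gradient * depth_km = 33.7 * 1.574 = 53.04 C
Temperature at depth = T_surface + delta_T = 10.8 + 53.04
T = 63.84 C

63.84


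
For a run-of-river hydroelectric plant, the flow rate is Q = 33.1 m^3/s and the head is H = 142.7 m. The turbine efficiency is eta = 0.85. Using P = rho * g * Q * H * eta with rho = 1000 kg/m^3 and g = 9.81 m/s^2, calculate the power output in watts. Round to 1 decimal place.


Apply the hydropower formula P = rho * g * Q * H * eta
rho * g = 1000 * 9.81 = 9810.0
P = 9810.0 * 33.1 * 142.7 * 0.85
P = 39385820.7 W

39385820.7


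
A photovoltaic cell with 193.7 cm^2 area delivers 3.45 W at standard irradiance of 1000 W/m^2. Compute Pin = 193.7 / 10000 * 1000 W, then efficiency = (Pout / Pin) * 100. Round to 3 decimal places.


First compute the input power:
  Pin = area_cm2 / 10000 * G = 193.7 / 10000 * 1000 = 19.37 W
Then compute efficiency:
  Efficiency = (Pout / Pin) * 100 = (3.45 / 19.37) * 100
  Efficiency = 17.811%

17.811


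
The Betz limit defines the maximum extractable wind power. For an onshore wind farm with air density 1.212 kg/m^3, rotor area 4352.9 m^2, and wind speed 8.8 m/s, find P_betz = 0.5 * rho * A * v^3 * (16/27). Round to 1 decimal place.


The Betz coefficient Cp_max = 16/27 = 0.5926
v^3 = 8.8^3 = 681.472
P_betz = 0.5 * rho * A * v^3 * Cp_max
P_betz = 0.5 * 1.212 * 4352.9 * 681.472 * 0.5926
P_betz = 1065259.8 W

1065259.8


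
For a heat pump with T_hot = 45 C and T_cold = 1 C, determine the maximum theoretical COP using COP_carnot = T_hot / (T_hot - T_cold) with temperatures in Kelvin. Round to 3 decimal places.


Convert to Kelvin:
  T_hot = 45 + 273.15 = 318.15 K
  T_cold = 1 + 273.15 = 274.15 K
Apply Carnot COP formula:
  COP = T_hot_K / (T_hot_K - T_cold_K) = 318.15 / 44.0
  COP = 7.231

7.231


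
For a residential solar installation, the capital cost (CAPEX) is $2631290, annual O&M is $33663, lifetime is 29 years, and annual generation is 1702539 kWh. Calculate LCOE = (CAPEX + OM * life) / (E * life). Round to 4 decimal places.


Total cost = CAPEX + OM * lifetime = 2631290 + 33663 * 29 = 2631290 + 976227 = 3607517
Total generation = annual * lifetime = 1702539 * 29 = 49373631 kWh
LCOE = 3607517 / 49373631
LCOE = 0.0731 $/kWh

0.0731


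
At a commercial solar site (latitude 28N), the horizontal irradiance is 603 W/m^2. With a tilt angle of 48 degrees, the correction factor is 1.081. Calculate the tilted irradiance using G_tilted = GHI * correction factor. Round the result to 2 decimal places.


Identify the given values:
  GHI = 603 W/m^2, tilt correction factor = 1.081
Apply the formula G_tilted = GHI * factor:
  G_tilted = 603 * 1.081
  G_tilted = 651.84 W/m^2

651.84


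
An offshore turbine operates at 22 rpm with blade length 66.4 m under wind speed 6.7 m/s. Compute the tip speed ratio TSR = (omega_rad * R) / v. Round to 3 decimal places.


Convert rotational speed to rad/s:
  omega = 22 * 2 * pi / 60 = 2.3038 rad/s
Compute tip speed:
  v_tip = omega * R = 2.3038 * 66.4 = 152.975 m/s
Tip speed ratio:
  TSR = v_tip / v_wind = 152.975 / 6.7 = 22.832

22.832


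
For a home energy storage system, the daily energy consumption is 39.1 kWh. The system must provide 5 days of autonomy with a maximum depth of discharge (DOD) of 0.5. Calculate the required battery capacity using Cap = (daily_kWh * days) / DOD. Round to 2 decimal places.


Total energy needed = daily * days = 39.1 * 5 = 195.5 kWh
Account for depth of discharge:
  Cap = total_energy / DOD = 195.5 / 0.5
  Cap = 391.00 kWh

391.00


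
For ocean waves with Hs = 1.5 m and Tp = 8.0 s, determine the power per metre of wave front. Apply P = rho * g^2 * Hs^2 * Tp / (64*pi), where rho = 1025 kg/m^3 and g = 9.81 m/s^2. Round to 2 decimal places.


Apply wave power formula:
  g^2 = 9.81^2 = 96.2361
  Hs^2 = 1.5^2 = 2.25
  Numerator = rho * g^2 * Hs^2 * Tp = 1025 * 96.2361 * 2.25 * 8.0 = 1775556.05
  Denominator = 64 * pi = 201.0619
  P = 1775556.05 / 201.0619 = 8830.89 W/m

8830.89


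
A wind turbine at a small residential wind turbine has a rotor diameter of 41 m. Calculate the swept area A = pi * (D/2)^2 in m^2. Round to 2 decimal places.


Compute the rotor radius:
  r = D / 2 = 41 / 2 = 20.5 m
Calculate swept area:
  A = pi * r^2 = pi * 20.5^2
  A = 1320.25 m^2

1320.25


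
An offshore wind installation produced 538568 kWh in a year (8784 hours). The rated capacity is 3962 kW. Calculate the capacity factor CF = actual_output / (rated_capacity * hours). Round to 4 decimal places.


Capacity factor = actual output / maximum possible output
Maximum possible = rated * hours = 3962 * 8784 = 34802208 kWh
CF = 538568 / 34802208
CF = 0.0155

0.0155


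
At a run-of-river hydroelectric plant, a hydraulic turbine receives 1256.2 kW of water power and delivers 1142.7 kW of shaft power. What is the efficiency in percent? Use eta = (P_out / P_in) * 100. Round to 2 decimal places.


Turbine efficiency = (output power / input power) * 100
eta = (1142.7 / 1256.2) * 100
eta = 90.96%

90.96


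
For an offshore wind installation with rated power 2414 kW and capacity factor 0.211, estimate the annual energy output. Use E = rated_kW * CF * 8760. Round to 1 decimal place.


Annual energy = rated_kW * capacity_factor * hours_per_year
Given: P_rated = 2414 kW, CF = 0.211, hours = 8760
E = 2414 * 0.211 * 8760
E = 4461941.0 kWh

4461941.0


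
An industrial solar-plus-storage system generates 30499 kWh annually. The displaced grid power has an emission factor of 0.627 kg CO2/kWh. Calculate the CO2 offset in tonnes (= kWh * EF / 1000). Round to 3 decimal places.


CO2 offset in kg = generation * emission_factor
CO2 offset = 30499 * 0.627 = 19122.87 kg
Convert to tonnes:
  CO2 offset = 19122.87 / 1000 = 19.123 tonnes

19.123


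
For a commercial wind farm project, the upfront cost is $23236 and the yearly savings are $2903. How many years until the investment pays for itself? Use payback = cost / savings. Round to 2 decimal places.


Simple payback period = initial cost / annual savings
Payback = 23236 / 2903
Payback = 8.00 years

8.00


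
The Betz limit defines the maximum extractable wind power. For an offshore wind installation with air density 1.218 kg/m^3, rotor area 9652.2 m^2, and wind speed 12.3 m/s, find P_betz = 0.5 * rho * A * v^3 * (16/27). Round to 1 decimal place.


The Betz coefficient Cp_max = 16/27 = 0.5926
v^3 = 12.3^3 = 1860.867
P_betz = 0.5 * rho * A * v^3 * Cp_max
P_betz = 0.5 * 1.218 * 9652.2 * 1860.867 * 0.5926
P_betz = 6482091.5 W

6482091.5


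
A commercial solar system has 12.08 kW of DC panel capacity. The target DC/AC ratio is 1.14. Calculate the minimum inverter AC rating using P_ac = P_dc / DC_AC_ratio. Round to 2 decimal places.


The inverter AC capacity is determined by the DC/AC ratio.
Given: P_dc = 12.08 kW, DC/AC ratio = 1.14
P_ac = P_dc / ratio = 12.08 / 1.14
P_ac = 10.60 kW

10.60


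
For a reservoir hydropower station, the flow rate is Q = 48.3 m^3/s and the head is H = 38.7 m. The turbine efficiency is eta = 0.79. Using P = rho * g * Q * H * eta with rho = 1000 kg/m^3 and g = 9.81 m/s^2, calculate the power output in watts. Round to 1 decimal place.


Apply the hydropower formula P = rho * g * Q * H * eta
rho * g = 1000 * 9.81 = 9810.0
P = 9810.0 * 48.3 * 38.7 * 0.79
P = 14486190.6 W

14486190.6


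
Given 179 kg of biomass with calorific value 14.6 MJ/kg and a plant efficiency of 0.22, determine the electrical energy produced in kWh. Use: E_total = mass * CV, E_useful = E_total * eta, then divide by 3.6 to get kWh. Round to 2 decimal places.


Total energy = mass * CV = 179 * 14.6 = 2613.4 MJ
Useful energy = total * eta = 2613.4 * 0.22 = 574.95 MJ
Convert to kWh: 574.95 / 3.6
Useful energy = 159.71 kWh

159.71


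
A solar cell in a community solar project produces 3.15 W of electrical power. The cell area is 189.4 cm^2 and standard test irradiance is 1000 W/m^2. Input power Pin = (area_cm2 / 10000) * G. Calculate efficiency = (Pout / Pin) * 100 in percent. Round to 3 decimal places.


First compute the input power:
  Pin = area_cm2 / 10000 * G = 189.4 / 10000 * 1000 = 18.94 W
Then compute efficiency:
  Efficiency = (Pout / Pin) * 100 = (3.15 / 18.94) * 100
  Efficiency = 16.631%

16.631


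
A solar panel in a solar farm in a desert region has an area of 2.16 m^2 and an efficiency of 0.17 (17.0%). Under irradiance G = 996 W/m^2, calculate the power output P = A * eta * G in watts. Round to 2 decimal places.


Use the solar power formula P = A * eta * G.
Given: A = 2.16 m^2, eta = 0.17, G = 996 W/m^2
P = 2.16 * 0.17 * 996
P = 365.73 W

365.73


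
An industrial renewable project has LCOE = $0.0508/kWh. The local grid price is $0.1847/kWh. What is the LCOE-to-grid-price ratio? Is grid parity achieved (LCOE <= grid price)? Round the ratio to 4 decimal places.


Compare LCOE to grid price:
  LCOE = $0.0508/kWh, Grid price = $0.1847/kWh
  Ratio = LCOE / grid_price = 0.0508 / 0.1847 = 0.2750
  Grid parity achieved (ratio <= 1)? yes

0.2750


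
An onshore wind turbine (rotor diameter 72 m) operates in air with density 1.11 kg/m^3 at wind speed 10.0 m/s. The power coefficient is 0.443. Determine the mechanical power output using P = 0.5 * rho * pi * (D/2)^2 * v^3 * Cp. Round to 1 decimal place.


Step 1 -- Compute swept area:
  A = pi * (D/2)^2 = pi * (72/2)^2 = 4071.5 m^2
Step 2 -- Apply wind power equation:
  P = 0.5 * rho * A * v^3 * Cp
  v^3 = 10.0^3 = 1000.0
  P = 0.5 * 1.11 * 4071.5 * 1000.0 * 0.443
  P = 1001040.4 W

1001040.4


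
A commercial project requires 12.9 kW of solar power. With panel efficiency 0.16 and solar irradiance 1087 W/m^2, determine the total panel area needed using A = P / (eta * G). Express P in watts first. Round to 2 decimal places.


Convert target power to watts: P = 12.9 * 1000 = 12900.0 W
Compute denominator: eta * G = 0.16 * 1087 = 173.92
Required area A = P / (eta * G) = 12900.0 / 173.92
A = 74.17 m^2

74.17


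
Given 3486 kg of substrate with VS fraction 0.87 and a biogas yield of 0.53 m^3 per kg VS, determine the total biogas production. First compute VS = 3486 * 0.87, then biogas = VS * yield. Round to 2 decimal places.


Compute volatile solids:
  VS = mass * VS_fraction = 3486 * 0.87 = 3032.82 kg
Calculate biogas volume:
  Biogas = VS * specific_yield = 3032.82 * 0.53
  Biogas = 1607.39 m^3

1607.39


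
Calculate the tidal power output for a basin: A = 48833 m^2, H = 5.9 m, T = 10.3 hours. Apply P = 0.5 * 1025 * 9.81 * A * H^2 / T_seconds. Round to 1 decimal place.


Convert period to seconds: T = 10.3 * 3600 = 37080.0 s
H^2 = 5.9^2 = 34.81
P = 0.5 * rho * g * A * H^2 / T
P = 0.5 * 1025 * 9.81 * 48833 * 34.81 / 37080.0
P = 230483.9 W

230483.9


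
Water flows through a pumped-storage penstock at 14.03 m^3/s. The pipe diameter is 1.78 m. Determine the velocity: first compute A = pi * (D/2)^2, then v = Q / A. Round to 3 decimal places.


Compute pipe cross-sectional area:
  A = pi * (D/2)^2 = pi * (1.78/2)^2 = 2.4885 m^2
Calculate velocity:
  v = Q / A = 14.03 / 2.4885
  v = 5.638 m/s

5.638


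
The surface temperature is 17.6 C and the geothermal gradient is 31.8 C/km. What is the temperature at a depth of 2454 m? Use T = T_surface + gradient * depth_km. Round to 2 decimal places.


Convert depth to km: 2454 / 1000 = 2.454 km
Temperature increase = gradient * depth_km = 31.8 * 2.454 = 78.04 C
Temperature at depth = T_surface + delta_T = 17.6 + 78.04
T = 95.64 C

95.64


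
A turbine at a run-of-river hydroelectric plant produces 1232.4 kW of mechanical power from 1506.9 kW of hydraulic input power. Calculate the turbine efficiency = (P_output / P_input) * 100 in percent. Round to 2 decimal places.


Turbine efficiency = (output power / input power) * 100
eta = (1232.4 / 1506.9) * 100
eta = 81.78%

81.78


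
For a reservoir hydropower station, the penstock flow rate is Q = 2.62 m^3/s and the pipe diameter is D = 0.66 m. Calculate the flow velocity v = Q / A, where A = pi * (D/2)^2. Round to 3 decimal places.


Compute pipe cross-sectional area:
  A = pi * (D/2)^2 = pi * (0.66/2)^2 = 0.3421 m^2
Calculate velocity:
  v = Q / A = 2.62 / 0.3421
  v = 7.658 m/s

7.658


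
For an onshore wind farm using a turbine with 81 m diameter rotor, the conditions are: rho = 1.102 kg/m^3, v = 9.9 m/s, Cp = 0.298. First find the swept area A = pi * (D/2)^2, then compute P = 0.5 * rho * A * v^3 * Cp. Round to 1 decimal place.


Step 1 -- Compute swept area:
  A = pi * (D/2)^2 = pi * (81/2)^2 = 5153.0 m^2
Step 2 -- Apply wind power equation:
  P = 0.5 * rho * A * v^3 * Cp
  v^3 = 9.9^3 = 970.299
  P = 0.5 * 1.102 * 5153.0 * 970.299 * 0.298
  P = 820981.5 W

820981.5


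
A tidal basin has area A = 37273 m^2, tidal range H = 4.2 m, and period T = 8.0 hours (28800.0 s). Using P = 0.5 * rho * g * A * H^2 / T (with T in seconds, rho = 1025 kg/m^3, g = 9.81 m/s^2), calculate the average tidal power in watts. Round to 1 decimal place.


Convert period to seconds: T = 8.0 * 3600 = 28800.0 s
H^2 = 4.2^2 = 17.64
P = 0.5 * rho * g * A * H^2 / T
P = 0.5 * 1025 * 9.81 * 37273 * 17.64 / 28800.0
P = 114779.2 W

114779.2


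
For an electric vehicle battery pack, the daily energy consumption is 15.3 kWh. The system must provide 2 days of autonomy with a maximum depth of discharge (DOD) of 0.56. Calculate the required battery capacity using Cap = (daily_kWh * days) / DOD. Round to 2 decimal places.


Total energy needed = daily * days = 15.3 * 2 = 30.6 kWh
Account for depth of discharge:
  Cap = total_energy / DOD = 30.6 / 0.56
  Cap = 54.64 kWh

54.64


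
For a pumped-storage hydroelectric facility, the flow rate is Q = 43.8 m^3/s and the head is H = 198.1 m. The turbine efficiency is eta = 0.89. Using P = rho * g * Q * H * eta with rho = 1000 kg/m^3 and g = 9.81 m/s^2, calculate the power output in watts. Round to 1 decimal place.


Apply the hydropower formula P = rho * g * Q * H * eta
rho * g = 1000 * 9.81 = 9810.0
P = 9810.0 * 43.8 * 198.1 * 0.89
P = 75756098.5 W

75756098.5


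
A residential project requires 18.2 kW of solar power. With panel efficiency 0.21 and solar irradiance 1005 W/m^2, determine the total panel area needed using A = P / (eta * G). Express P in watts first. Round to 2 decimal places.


Convert target power to watts: P = 18.2 * 1000 = 18200.0 W
Compute denominator: eta * G = 0.21 * 1005 = 211.05
Required area A = P / (eta * G) = 18200.0 / 211.05
A = 86.24 m^2

86.24


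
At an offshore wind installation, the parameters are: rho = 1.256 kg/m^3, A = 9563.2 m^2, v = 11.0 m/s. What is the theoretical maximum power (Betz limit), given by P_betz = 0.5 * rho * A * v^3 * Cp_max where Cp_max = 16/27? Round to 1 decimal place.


The Betz coefficient Cp_max = 16/27 = 0.5926
v^3 = 11.0^3 = 1331.0
P_betz = 0.5 * rho * A * v^3 * Cp_max
P_betz = 0.5 * 1.256 * 9563.2 * 1331.0 * 0.5926
P_betz = 4736932.1 W

4736932.1


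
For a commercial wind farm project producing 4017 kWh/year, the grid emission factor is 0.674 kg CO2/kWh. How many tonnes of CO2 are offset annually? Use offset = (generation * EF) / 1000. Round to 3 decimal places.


CO2 offset in kg = generation * emission_factor
CO2 offset = 4017 * 0.674 = 2707.46 kg
Convert to tonnes:
  CO2 offset = 2707.46 / 1000 = 2.707 tonnes

2.707


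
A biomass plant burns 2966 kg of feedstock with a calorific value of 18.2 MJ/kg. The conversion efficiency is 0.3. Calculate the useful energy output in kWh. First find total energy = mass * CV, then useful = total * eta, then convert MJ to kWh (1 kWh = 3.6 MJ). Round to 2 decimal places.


Total energy = mass * CV = 2966 * 18.2 = 53981.2 MJ
Useful energy = total * eta = 53981.2 * 0.3 = 16194.36 MJ
Convert to kWh: 16194.36 / 3.6
Useful energy = 4498.43 kWh

4498.43


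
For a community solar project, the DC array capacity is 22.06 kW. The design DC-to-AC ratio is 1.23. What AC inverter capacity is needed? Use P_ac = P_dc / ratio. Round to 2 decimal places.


The inverter AC capacity is determined by the DC/AC ratio.
Given: P_dc = 22.06 kW, DC/AC ratio = 1.23
P_ac = P_dc / ratio = 22.06 / 1.23
P_ac = 17.93 kW

17.93


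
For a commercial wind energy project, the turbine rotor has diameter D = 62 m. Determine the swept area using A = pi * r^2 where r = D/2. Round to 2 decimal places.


Compute the rotor radius:
  r = D / 2 = 62 / 2 = 31.0 m
Calculate swept area:
  A = pi * r^2 = pi * 31.0^2
  A = 3019.07 m^2

3019.07


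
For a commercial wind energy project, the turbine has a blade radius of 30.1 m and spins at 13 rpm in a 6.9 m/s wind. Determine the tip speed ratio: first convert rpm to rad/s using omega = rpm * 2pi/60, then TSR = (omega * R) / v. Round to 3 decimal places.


Convert rotational speed to rad/s:
  omega = 13 * 2 * pi / 60 = 1.3614 rad/s
Compute tip speed:
  v_tip = omega * R = 1.3614 * 30.1 = 40.977 m/s
Tip speed ratio:
  TSR = v_tip / v_wind = 40.977 / 6.9 = 5.939

5.939


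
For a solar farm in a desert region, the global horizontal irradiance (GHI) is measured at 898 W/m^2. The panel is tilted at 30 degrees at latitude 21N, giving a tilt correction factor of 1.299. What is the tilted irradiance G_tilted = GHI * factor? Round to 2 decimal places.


Identify the given values:
  GHI = 898 W/m^2, tilt correction factor = 1.299
Apply the formula G_tilted = GHI * factor:
  G_tilted = 898 * 1.299
  G_tilted = 1166.50 W/m^2

1166.50


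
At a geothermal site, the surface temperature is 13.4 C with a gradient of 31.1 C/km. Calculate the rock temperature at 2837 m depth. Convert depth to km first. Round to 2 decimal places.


Convert depth to km: 2837 / 1000 = 2.837 km
Temperature increase = gradient * depth_km = 31.1 * 2.837 = 88.23 C
Temperature at depth = T_surface + delta_T = 13.4 + 88.23
T = 101.63 C

101.63


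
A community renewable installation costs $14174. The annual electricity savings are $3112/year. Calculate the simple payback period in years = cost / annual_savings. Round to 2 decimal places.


Simple payback period = initial cost / annual savings
Payback = 14174 / 3112
Payback = 4.55 years

4.55


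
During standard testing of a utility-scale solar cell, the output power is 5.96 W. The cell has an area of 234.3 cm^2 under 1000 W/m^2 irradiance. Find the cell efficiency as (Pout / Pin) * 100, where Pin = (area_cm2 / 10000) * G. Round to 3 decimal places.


First compute the input power:
  Pin = area_cm2 / 10000 * G = 234.3 / 10000 * 1000 = 23.43 W
Then compute efficiency:
  Efficiency = (Pout / Pin) * 100 = (5.96 / 23.43) * 100
  Efficiency = 25.437%

25.437


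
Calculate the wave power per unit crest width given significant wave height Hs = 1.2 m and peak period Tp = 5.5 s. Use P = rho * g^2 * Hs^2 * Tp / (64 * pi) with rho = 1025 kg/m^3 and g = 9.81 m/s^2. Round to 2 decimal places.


Apply wave power formula:
  g^2 = 9.81^2 = 96.2361
  Hs^2 = 1.2^2 = 1.44
  Numerator = rho * g^2 * Hs^2 * Tp = 1025 * 96.2361 * 1.44 * 5.5 = 781244.66
  Denominator = 64 * pi = 201.0619
  P = 781244.66 / 201.0619 = 3885.59 W/m

3885.59


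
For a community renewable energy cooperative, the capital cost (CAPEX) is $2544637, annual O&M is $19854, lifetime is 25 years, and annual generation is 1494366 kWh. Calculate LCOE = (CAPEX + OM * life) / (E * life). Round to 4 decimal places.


Total cost = CAPEX + OM * lifetime = 2544637 + 19854 * 25 = 2544637 + 496350 = 3040987
Total generation = annual * lifetime = 1494366 * 25 = 37359150 kWh
LCOE = 3040987 / 37359150
LCOE = 0.0814 $/kWh

0.0814


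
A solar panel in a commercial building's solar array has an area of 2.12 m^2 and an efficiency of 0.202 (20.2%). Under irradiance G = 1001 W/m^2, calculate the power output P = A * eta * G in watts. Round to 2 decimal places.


Use the solar power formula P = A * eta * G.
Given: A = 2.12 m^2, eta = 0.202, G = 1001 W/m^2
P = 2.12 * 0.202 * 1001
P = 428.67 W

428.67


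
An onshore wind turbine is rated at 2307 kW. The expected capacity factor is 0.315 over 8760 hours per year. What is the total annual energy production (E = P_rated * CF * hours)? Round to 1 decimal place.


Annual energy = rated_kW * capacity_factor * hours_per_year
Given: P_rated = 2307 kW, CF = 0.315, hours = 8760
E = 2307 * 0.315 * 8760
E = 6365935.8 kWh

6365935.8


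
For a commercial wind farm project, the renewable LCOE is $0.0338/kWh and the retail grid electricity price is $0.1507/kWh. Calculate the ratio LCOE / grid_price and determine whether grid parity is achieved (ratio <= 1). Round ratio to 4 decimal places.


Compare LCOE to grid price:
  LCOE = $0.0338/kWh, Grid price = $0.1507/kWh
  Ratio = LCOE / grid_price = 0.0338 / 0.1507 = 0.2243
  Grid parity achieved (ratio <= 1)? yes

0.2243


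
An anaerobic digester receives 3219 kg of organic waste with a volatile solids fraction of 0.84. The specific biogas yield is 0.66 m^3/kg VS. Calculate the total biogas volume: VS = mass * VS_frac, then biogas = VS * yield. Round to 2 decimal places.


Compute volatile solids:
  VS = mass * VS_fraction = 3219 * 0.84 = 2703.96 kg
Calculate biogas volume:
  Biogas = VS * specific_yield = 2703.96 * 0.66
  Biogas = 1784.61 m^3

1784.61


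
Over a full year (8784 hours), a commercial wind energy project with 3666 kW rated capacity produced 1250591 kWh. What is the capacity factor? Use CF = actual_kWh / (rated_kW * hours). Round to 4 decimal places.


Capacity factor = actual output / maximum possible output
Maximum possible = rated * hours = 3666 * 8784 = 32202144 kWh
CF = 1250591 / 32202144
CF = 0.0388

0.0388


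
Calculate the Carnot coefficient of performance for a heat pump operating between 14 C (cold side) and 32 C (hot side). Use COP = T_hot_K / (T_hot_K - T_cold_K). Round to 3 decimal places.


Convert to Kelvin:
  T_hot = 32 + 273.15 = 305.15 K
  T_cold = 14 + 273.15 = 287.15 K
Apply Carnot COP formula:
  COP = T_hot_K / (T_hot_K - T_cold_K) = 305.15 / 18.0
  COP = 16.953

16.953


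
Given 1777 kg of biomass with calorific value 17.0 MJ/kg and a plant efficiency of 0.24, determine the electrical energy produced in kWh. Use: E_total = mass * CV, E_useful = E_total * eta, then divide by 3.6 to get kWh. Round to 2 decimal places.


Total energy = mass * CV = 1777 * 17.0 = 30209.0 MJ
Useful energy = total * eta = 30209.0 * 0.24 = 7250.16 MJ
Convert to kWh: 7250.16 / 3.6
Useful energy = 2013.93 kWh

2013.93


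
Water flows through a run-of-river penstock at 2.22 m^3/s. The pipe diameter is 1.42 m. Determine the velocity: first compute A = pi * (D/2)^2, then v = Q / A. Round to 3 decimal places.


Compute pipe cross-sectional area:
  A = pi * (D/2)^2 = pi * (1.42/2)^2 = 1.5837 m^2
Calculate velocity:
  v = Q / A = 2.22 / 1.5837
  v = 1.402 m/s

1.402


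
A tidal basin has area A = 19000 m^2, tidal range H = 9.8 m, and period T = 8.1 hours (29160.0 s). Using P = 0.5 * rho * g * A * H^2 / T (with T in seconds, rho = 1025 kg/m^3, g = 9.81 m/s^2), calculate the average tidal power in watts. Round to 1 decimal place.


Convert period to seconds: T = 8.1 * 3600 = 29160.0 s
H^2 = 9.8^2 = 96.04
P = 0.5 * rho * g * A * H^2 / T
P = 0.5 * 1025 * 9.81 * 19000 * 96.04 / 29160.0
P = 314616.2 W

314616.2


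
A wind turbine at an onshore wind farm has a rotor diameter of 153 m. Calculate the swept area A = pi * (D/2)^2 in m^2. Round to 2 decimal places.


Compute the rotor radius:
  r = D / 2 = 153 / 2 = 76.5 m
Calculate swept area:
  A = pi * r^2 = pi * 76.5^2
  A = 18385.39 m^2

18385.39


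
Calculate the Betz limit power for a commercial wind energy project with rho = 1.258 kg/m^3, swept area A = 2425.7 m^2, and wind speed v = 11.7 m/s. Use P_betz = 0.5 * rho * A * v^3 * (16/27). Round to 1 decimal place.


The Betz coefficient Cp_max = 16/27 = 0.5926
v^3 = 11.7^3 = 1601.613
P_betz = 0.5 * rho * A * v^3 * Cp_max
P_betz = 0.5 * 1.258 * 2425.7 * 1601.613 * 0.5926
P_betz = 1448109.9 W

1448109.9


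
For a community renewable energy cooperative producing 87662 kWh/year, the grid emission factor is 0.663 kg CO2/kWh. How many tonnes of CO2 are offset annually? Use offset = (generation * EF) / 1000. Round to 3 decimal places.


CO2 offset in kg = generation * emission_factor
CO2 offset = 87662 * 0.663 = 58119.91 kg
Convert to tonnes:
  CO2 offset = 58119.91 / 1000 = 58.120 tonnes

58.120


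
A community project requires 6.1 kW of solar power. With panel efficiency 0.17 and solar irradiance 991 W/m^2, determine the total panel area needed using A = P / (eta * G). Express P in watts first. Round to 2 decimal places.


Convert target power to watts: P = 6.1 * 1000 = 6100.0 W
Compute denominator: eta * G = 0.17 * 991 = 168.47
Required area A = P / (eta * G) = 6100.0 / 168.47
A = 36.21 m^2

36.21


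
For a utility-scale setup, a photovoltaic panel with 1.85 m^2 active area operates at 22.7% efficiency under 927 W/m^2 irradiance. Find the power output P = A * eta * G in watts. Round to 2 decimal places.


Use the solar power formula P = A * eta * G.
Given: A = 1.85 m^2, eta = 0.227, G = 927 W/m^2
P = 1.85 * 0.227 * 927
P = 389.29 W

389.29


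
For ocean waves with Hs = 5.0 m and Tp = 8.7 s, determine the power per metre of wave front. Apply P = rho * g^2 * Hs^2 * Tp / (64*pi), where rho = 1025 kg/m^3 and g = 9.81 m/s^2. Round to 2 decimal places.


Apply wave power formula:
  g^2 = 9.81^2 = 96.2361
  Hs^2 = 5.0^2 = 25.0
  Numerator = rho * g^2 * Hs^2 * Tp = 1025 * 96.2361 * 25.0 * 8.7 = 21454635.54
  Denominator = 64 * pi = 201.0619
  P = 21454635.54 / 201.0619 = 106706.60 W/m

106706.60


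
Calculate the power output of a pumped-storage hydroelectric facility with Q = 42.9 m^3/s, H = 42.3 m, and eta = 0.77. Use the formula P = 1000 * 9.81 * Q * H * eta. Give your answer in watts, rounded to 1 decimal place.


Apply the hydropower formula P = rho * g * Q * H * eta
rho * g = 1000 * 9.81 = 9810.0
P = 9810.0 * 42.9 * 42.3 * 0.77
P = 13707472.8 W

13707472.8


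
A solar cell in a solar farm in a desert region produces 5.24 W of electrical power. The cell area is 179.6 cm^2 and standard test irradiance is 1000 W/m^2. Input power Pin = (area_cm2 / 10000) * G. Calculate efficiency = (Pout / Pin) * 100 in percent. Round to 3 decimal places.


First compute the input power:
  Pin = area_cm2 / 10000 * G = 179.6 / 10000 * 1000 = 17.96 W
Then compute efficiency:
  Efficiency = (Pout / Pin) * 100 = (5.24 / 17.96) * 100
  Efficiency = 29.176%

29.176
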